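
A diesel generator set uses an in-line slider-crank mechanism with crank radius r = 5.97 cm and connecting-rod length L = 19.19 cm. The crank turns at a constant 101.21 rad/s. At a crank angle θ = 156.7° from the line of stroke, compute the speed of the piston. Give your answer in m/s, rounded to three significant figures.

1.70

ω = 101.2 rad/s
For an in-line slider-crank, x = r cosθ + √(L² − r² sin²θ), so v = −rω sinθ·[1 + r cosθ/√(L² − r² sin²θ)].
With r = 0.0597 m, L = 0.1919 m, θ = 156.7°: √(L² − r² sin²θ) = 0.19044 m.
v = −0.0597·101.2·0.39555·[1 + 0.0597·-0.91845/0.19044] = -1.7019 m/s.
|v| = 1.7019 m/s.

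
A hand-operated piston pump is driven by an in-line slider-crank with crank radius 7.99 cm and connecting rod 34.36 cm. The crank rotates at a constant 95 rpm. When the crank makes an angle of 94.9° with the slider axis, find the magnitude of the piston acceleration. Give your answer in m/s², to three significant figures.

2.54

ω = 2π·95/60 = 9.948 rad/s
x(θ) = r cosθ + √(L² − r² sin²θ); with ω constant, a = ω²·d²x/dθ².
d²x/dθ² = −r cosθ − r²(cos2θ)/√u − r⁴ sin²2θ/(4u^{3/2}),  u = L² − r² sin²θ = 0.111724 m².
Substituting r = 0.0799 m, L = 0.3436 m, θ = 94.9°: d²x/dθ² = +0.025638 m.
a = ω²·d²x/dθ² = (9.948)²·(+0.025638) = +2.5374 m/s²;  |a| = 2.5374 m/s².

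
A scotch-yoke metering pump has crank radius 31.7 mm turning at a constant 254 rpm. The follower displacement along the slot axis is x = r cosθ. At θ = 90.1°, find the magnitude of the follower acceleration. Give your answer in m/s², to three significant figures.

ω = 26.6 rad/s (from 254 rpm).
x = r cosθ ⇒ ẍ = −rω² cosθ (ω constant).
|a| = rω²|cosθ| = 0.0317·(26.6)²·|cos 90.1°| = 0.039144 m/s².

0.0391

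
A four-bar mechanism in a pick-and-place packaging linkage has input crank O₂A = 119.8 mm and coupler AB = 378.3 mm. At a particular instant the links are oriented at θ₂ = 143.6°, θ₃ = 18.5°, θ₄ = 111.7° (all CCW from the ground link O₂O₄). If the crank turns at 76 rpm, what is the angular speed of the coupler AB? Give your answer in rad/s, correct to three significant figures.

1.33

ω₂ = 7.959 rad/s (from 76 rpm).
Differentiating the loop-closure r₂e^{iθ₂}+r₃e^{iθ₃}=r₁+r₄e^{iθ₄} gives r₂ω₂e^{iθ₂}+r₃ω₃e^{iθ₃}=r₄ω₄e^{iθ₄}.
Eliminating the other unknown: ω₃ = r₂ω₂ sin(θ₄−θ₂) / [r₃ sin(θ₃−θ₄)].
Numerator sine = -0.52844; denominator sine = -0.99844.
Result = 0.1198·7.959·(-0.52844) / (0.3783·(-0.99844)) = +1.3339 rad/s; magnitude 1.3339 rad/s.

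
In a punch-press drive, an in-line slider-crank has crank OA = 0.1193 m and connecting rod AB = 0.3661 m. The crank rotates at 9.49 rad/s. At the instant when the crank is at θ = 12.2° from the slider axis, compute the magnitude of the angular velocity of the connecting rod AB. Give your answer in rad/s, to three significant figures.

3.03

ω = 9.49 rad/s
The rod makes angle φ with the slider axis where L sinφ = r sinθ; differentiating, L cosφ·φ̇ = r ω cosθ.
L cosφ = √(L² − r² sin²θ) = 0.36523 m.
|ω_rod| = r ω |cosθ| / √(L² − r² sin²θ) = 0.1193·9.49·0.97742/0.36523 = 3.0298 rad/s.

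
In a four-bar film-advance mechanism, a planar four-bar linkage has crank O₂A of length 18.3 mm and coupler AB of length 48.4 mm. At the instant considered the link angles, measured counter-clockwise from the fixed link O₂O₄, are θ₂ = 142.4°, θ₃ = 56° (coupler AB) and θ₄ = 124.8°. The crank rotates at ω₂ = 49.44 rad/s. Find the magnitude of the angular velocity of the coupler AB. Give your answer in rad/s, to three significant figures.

ω₂ = 49.44 rad/s
Differentiating the loop-closure r₂e^{iθ₂}+r₃e^{iθ₃}=r₁+r₄e^{iθ₄} gives r₂ω₂e^{iθ₂}+r₃ω₃e^{iθ₃}=r₄ω₄e^{iθ₄}.
Eliminating the other unknown: ω₃ = r₂ω₂ sin(θ₄−θ₂) / [r₃ sin(θ₃−θ₄)].
Numerator sine = -0.30237; denominator sine = -0.93232.
Result = 0.0183·49.44·(-0.30237) / (0.0484·(-0.93232)) = +6.0626 rad/s; magnitude 6.0626 rad/s.

6.06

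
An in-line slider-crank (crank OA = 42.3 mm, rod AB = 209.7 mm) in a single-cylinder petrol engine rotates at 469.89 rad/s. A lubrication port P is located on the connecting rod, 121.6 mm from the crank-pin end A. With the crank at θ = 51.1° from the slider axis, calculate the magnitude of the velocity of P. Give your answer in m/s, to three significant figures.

ω = 469.9 rad/s.  Crank-pin speed |V_A| = rω = 19.876 m/s, perpendicular to OA.
Rod angle: sinφ = −(r/L) sinθ ⇒ φ = -9.032°; ω_rod = −rω cosθ/√(L²−r²sin²θ) = -60.269 rad/s.
V_P = V_A + ω_rod × AP, with AP = 0.1216 m along the rod.
Components: V_Px = −rω sinθ − a·ω_rod·sinφ = -16.619 m/s;  V_Py = rω cosθ + a·ω_rod·cosφ = +5.2438 m/s.
|V_P| = √(V_Px² + V_Py²) = 17.427 m/s.

17.4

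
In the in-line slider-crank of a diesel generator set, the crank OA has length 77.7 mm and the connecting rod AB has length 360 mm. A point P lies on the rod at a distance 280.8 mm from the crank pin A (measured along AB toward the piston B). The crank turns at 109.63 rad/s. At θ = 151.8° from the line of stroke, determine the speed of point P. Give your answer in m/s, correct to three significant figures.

ω = 109.6 rad/s.  Crank-pin speed |V_A| = rω = 8.5183 m/s, perpendicular to OA.
Rod angle: sinφ = −(r/L) sinθ ⇒ φ = -5.854°; ω_rod = −rω cosθ/√(L²−r²sin²θ) = +20.963 rad/s.
V_P = V_A + ω_rod × AP, with AP = 0.2808 m along the rod.
Components: V_Px = −rω sinθ − a·ω_rod·sinφ = -3.425 m/s;  V_Py = rω cosθ + a·ω_rod·cosφ = -1.6516 m/s.
|V_P| = √(V_Px² + V_Py²) = 3.8024 m/s.

3.80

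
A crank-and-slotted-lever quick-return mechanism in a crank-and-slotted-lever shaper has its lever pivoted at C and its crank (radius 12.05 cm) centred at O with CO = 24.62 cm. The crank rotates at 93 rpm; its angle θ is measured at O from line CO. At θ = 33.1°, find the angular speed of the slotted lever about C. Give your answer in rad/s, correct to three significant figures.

ω = 9.739 rad/s (from 93 rpm).
Crank pin A relative to C: A = (d + r cosθ, r sinθ); lever angle φ = atan2(r sinθ, d + r cosθ).
Differentiating tanφ: φ̇ = rω(d cosθ + r)/(d² + r² + 2dr cosθ).
d² + r² + 2dr cosθ = |CA|² = 0.12484 m²;  d cosθ + r = +0.32675 m.
|ω_lever| = |0.1205·9.739·+0.32675| / 0.12484 = 3.0715 rad/s.

3.07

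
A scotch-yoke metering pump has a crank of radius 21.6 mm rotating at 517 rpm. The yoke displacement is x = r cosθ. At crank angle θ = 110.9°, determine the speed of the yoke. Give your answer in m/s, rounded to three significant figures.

1.09

ω = 54.14 rad/s (from 517 rpm).
x = r cosθ ⇒ ẋ = −rω sinθ.
|v| = rω|sinθ| = 0.0216·54.14·|sin 110.9°| = 1.0925 m/s.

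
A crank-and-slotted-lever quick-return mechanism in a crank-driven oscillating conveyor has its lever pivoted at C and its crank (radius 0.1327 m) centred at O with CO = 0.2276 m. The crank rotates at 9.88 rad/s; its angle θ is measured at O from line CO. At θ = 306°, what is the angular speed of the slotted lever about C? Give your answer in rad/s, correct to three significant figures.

ω = 9.88 rad/s
Crank pin A relative to C: A = (d + r cosθ, r sinθ); lever angle φ = atan2(r sinθ, d + r cosθ).
Differentiating tanφ: φ̇ = rω(d cosθ + r)/(d² + r² + 2dr cosθ).
d² + r² + 2dr cosθ = |CA|² = 0.104916 m²;  d cosθ + r = +0.26648 m.
|ω_lever| = |0.1327·9.88·+0.26648| / 0.104916 = 3.33 rad/s.

3.33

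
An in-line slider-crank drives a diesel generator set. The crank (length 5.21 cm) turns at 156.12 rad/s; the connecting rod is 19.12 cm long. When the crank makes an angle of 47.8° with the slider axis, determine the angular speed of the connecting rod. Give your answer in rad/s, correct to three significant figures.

29.2

ω = 156.1 rad/s
The rod makes angle φ with the slider axis where L sinφ = r sinθ; differentiating, L cosφ·φ̇ = r ω cosθ.
L cosφ = √(L² − r² sin²θ) = 0.18726 m.
|ω_rod| = r ω |cosθ| / √(L² − r² sin²θ) = 0.0521·156.1·0.67172/0.18726 = 29.176 rad/s.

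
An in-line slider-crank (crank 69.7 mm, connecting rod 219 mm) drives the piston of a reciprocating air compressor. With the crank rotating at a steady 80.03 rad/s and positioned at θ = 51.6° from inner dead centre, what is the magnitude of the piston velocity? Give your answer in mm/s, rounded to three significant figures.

5260

ω = 80.03 rad/s
For an in-line slider-crank, x = r cosθ + √(L² − r² sin²θ), so v = −rω sinθ·[1 + r cosθ/√(L² − r² sin²θ)].
With r = 0.0697 m, L = 0.219 m, θ = 51.6°: √(L² − r² sin²θ) = 0.21208 m.
v = −0.0697·80.03·0.78369·[1 + 0.0697·0.62115/0.21208] = -5.2639 m/s.
|v| = 5.2639 m/s = 5263.9 mm/s.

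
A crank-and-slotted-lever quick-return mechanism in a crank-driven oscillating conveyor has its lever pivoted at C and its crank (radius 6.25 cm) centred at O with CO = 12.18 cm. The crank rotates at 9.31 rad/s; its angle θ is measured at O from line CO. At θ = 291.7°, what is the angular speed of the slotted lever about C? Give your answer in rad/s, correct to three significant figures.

ω = 9.31 rad/s
Crank pin A relative to C: A = (d + r cosθ, r sinθ); lever angle φ = atan2(r sinθ, d + r cosθ).
Differentiating tanφ: φ̇ = rω(d cosθ + r)/(d² + r² + 2dr cosθ).
d² + r² + 2dr cosθ = |CA|² = 0.0243709 m²;  d cosθ + r = +0.10754 m.
|ω_lever| = |0.0625·9.31·+0.10754| / 0.0243709 = 2.5675 rad/s.

2.57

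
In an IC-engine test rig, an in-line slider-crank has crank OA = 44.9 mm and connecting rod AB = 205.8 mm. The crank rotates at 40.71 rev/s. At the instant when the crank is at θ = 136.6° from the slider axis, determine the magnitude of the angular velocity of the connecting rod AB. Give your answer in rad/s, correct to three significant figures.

41.0

ω = 255.8 rad/s (converted from 40.71 rev/s).
The rod makes angle φ with the slider axis where L sinφ = r sinθ; differentiating, L cosφ·φ̇ = r ω cosθ.
L cosφ = √(L² − r² sin²θ) = 0.20347 m.
|ω_rod| = r ω |cosθ| / √(L² − r² sin²θ) = 0.0449·255.8·0.72657/0.20347 = 41.011 rad/s.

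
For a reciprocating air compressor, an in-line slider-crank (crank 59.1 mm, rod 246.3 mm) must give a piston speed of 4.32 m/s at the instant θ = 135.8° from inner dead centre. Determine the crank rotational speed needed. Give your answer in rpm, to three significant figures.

For an in-line slider-crank, |v_piston| = rω|sinθ|·[1 + r cosθ/√(L² − r² sin²θ)].
With r = 0.0591 m, L = 0.2463 m, θ = 135.8°: the bracketed kinematic factor |dx/dθ| = 0.034013 m.
ω = v/|dx/dθ| = 4.32/0.034013 = 127.01 rad/s.
N = 60ω/(2π) = 1212.8 rpm.

1210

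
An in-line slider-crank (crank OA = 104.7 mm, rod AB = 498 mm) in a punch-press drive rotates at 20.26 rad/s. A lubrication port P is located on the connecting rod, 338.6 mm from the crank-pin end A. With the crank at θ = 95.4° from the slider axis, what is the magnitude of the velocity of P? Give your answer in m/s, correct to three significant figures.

ω = 20.26 rad/s.  Crank-pin speed |V_A| = rω = 2.1212 m/s, perpendicular to OA.
Rod angle: sinφ = −(r/L) sinθ ⇒ φ = -12.082°; ω_rod = −rω cosθ/√(L²−r²sin²θ) = +0.40993 rad/s.
V_P = V_A + ω_rod × AP, with AP = 0.3386 m along the rod.
Components: V_Px = −rω sinθ − a·ω_rod·sinφ = -2.0828 m/s;  V_Py = rω cosθ + a·ω_rod·cosφ = -0.063896 m/s.
|V_P| = √(V_Px² + V_Py²) = 2.0837 m/s.

2.08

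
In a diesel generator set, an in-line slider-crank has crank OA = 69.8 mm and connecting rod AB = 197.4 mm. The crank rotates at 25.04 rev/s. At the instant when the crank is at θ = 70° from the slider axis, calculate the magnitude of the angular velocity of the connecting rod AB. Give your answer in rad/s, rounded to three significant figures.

20.2

ω = 157.3 rad/s (converted from 25.04 rev/s).
The rod makes angle φ with the slider axis where L sinφ = r sinθ; differentiating, L cosφ·φ̇ = r ω cosθ.
L cosφ = √(L² − r² sin²θ) = 0.18618 m.
|ω_rod| = r ω |cosθ| / √(L² − r² sin²θ) = 0.0698·157.3·0.34202/0.18618 = 20.173 rad/s.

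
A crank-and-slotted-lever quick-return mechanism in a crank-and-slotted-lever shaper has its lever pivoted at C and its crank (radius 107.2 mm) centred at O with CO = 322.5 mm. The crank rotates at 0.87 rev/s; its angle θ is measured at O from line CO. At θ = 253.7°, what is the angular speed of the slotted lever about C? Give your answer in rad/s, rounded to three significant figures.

ω = 5.466 rad/s (from 0.87 rev/s).
Crank pin A relative to C: A = (d + r cosθ, r sinθ); lever angle φ = atan2(r sinθ, d + r cosθ).
Differentiating tanφ: φ̇ = rω(d cosθ + r)/(d² + r² + 2dr cosθ).
d² + r² + 2dr cosθ = |CA|² = 0.0960917 m²;  d cosθ + r = +0.016685 m.
|ω_lever| = |0.1072·5.466·+0.016685| / 0.0960917 = 0.10175 rad/s.

0.102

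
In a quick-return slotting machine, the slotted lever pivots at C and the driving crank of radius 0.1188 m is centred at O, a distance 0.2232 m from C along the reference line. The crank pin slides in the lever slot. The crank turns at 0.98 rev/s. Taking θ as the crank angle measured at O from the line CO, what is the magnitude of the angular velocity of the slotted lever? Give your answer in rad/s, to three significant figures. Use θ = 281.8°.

1.61

ω = 6.158 rad/s (from 0.98 rev/s).
Crank pin A relative to C: A = (d + r cosθ, r sinθ); lever angle φ = atan2(r sinθ, d + r cosθ).
Differentiating tanφ: φ̇ = rω(d cosθ + r)/(d² + r² + 2dr cosθ).
d² + r² + 2dr cosθ = |CA|² = 0.0747766 m²;  d cosθ + r = +0.16444 m.
|ω_lever| = |0.1188·6.158·+0.16444| / 0.0747766 = 1.6087 rad/s.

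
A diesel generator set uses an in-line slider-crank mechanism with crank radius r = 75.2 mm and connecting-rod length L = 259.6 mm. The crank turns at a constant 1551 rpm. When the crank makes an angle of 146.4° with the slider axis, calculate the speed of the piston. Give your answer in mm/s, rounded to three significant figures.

5110

ω = 2π·1551/60 = 162.4 rad/s
For an in-line slider-crank, x = r cosθ + √(L² − r² sin²θ), so v = −rω sinθ·[1 + r cosθ/√(L² − r² sin²θ)].
With r = 0.0752 m, L = 0.2596 m, θ = 146.4°: √(L² − r² sin²θ) = 0.25624 m.
v = −0.0752·162.4·0.55339·[1 + 0.0752·-0.83292/0.25624] = -5.1069 m/s.
|v| = 5.1069 m/s = 5106.9 mm/s.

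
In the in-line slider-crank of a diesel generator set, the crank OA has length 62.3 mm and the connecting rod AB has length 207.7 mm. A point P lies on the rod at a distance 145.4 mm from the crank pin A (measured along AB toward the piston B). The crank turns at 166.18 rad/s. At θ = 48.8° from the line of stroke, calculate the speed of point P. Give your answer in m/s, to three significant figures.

9.13

ω = 166.2 rad/s.  Crank-pin speed |V_A| = rω = 10.353 m/s, perpendicular to OA.
Rod angle: sinφ = −(r/L) sinθ ⇒ φ = -13.043°; ω_rod = −rω cosθ/√(L²−r²sin²θ) = -33.703 rad/s.
V_P = V_A + ω_rod × AP, with AP = 0.1454 m along the rod.
Components: V_Px = −rω sinθ − a·ω_rod·sinφ = -8.8957 m/s;  V_Py = rω cosθ + a·ω_rod·cosφ = +2.0455 m/s.
|V_P| = √(V_Px² + V_Py²) = 9.1279 m/s.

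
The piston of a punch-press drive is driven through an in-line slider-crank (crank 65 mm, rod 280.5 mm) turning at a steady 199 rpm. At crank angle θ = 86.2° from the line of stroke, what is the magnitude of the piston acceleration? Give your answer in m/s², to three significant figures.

4.79

ω = 2π·199/60 = 20.84 rad/s
x(θ) = r cosθ + √(L² − r² sin²θ); with ω constant, a = ω²·d²x/dθ².
d²x/dθ² = −r cosθ − r²(cos2θ)/√u − r⁴ sin²2θ/(4u^{3/2}),  u = L² − r² sin²θ = 0.0744738 m².
Substituting r = 0.065 m, L = 0.2805 m, θ = 86.2°: d²x/dθ² = +0.011034 m.
a = ω²·d²x/dθ² = (20.84)²·(+0.011034) = +4.7919 m/s²;  |a| = 4.7919 m/s².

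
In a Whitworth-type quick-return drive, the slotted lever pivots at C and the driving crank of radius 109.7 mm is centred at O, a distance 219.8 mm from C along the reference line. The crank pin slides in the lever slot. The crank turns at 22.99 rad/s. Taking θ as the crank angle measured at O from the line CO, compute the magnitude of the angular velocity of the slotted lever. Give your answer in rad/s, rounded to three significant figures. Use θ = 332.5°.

7.45

ω = 22.99 rad/s
Crank pin A relative to C: A = (d + r cosθ, r sinθ); lever angle φ = atan2(r sinθ, d + r cosθ).
Differentiating tanφ: φ̇ = rω(d cosθ + r)/(d² + r² + 2dr cosθ).
d² + r² + 2dr cosθ = |CA|² = 0.103121 m²;  d cosθ + r = +0.30466 m.
|ω_lever| = |0.1097·22.99·+0.30466| / 0.103121 = 7.4511 rad/s.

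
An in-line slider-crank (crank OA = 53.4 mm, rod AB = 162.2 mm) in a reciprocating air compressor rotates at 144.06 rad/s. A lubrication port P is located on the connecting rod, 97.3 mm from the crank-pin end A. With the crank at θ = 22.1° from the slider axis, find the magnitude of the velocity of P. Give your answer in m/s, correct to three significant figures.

ω = 144.1 rad/s.  Crank-pin speed |V_A| = rω = 7.6928 m/s, perpendicular to OA.
Rod angle: sinφ = −(r/L) sinθ ⇒ φ = -7.115°; ω_rod = −rω cosθ/√(L²−r²sin²θ) = -44.284 rad/s.
V_P = V_A + ω_rod × AP, with AP = 0.0973 m along the rod.
Components: V_Px = −rω sinθ − a·ω_rod·sinφ = -3.4279 m/s;  V_Py = rω cosθ + a·ω_rod·cosφ = +2.8519 m/s.
|V_P| = √(V_Px² + V_Py²) = 4.4592 m/s.

4.46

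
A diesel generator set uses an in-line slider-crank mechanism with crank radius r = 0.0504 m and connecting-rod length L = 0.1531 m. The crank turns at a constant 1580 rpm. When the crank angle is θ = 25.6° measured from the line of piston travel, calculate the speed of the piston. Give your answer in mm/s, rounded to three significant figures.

ω = 2π·1580/60 = 165.5 rad/s
For an in-line slider-crank, x = r cosθ + √(L² − r² sin²θ), so v = −rω sinθ·[1 + r cosθ/√(L² − r² sin²θ)].
With r = 0.0504 m, L = 0.1531 m, θ = 25.6°: √(L² − r² sin²θ) = 0.15154 m.
v = −0.0504·165.5·0.43209·[1 + 0.0504·0.90183/0.15154] = -4.6839 m/s.
|v| = 4.6839 m/s = 4683.9 mm/s.

4680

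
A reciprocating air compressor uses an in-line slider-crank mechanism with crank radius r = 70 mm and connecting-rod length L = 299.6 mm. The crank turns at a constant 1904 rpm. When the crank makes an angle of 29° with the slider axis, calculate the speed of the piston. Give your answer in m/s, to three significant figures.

ω = 2π·1904/60 = 199.4 rad/s
For an in-line slider-crank, x = r cosθ + √(L² − r² sin²θ), so v = −rω sinθ·[1 + r cosθ/√(L² − r² sin²θ)].
With r = 0.07 m, L = 0.2996 m, θ = 29°: √(L² − r² sin²θ) = 0.29767 m.
v = −0.07·199.4·0.48481·[1 + 0.07·0.87462/0.29767] = -8.1582 m/s.
|v| = 8.1582 m/s.

8.16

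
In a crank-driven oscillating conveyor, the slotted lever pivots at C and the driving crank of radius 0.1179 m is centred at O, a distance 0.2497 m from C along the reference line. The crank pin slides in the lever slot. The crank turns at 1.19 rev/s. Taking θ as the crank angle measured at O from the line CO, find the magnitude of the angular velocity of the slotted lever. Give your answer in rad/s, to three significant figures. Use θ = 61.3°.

2.01

ω = 7.477 rad/s (from 1.19 rev/s).
Crank pin A relative to C: A = (d + r cosθ, r sinθ); lever angle φ = atan2(r sinθ, d + r cosθ).
Differentiating tanφ: φ̇ = rω(d cosθ + r)/(d² + r² + 2dr cosθ).
d² + r² + 2dr cosθ = |CA|² = 0.104526 m²;  d cosθ + r = +0.23781 m.
|ω_lever| = |0.1179·7.477·+0.23781| / 0.104526 = 2.0056 rad/s.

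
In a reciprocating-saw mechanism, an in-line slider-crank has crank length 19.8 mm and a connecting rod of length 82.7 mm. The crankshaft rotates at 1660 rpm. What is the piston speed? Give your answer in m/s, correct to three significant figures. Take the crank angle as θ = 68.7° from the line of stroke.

ω = 2π·1660/60 = 173.8 rad/s
For an in-line slider-crank, x = r cosθ + √(L² − r² sin²θ), so v = −rω sinθ·[1 + r cosθ/√(L² − r² sin²θ)].
With r = 0.0198 m, L = 0.0827 m, θ = 68.7°: √(L² − r² sin²θ) = 0.080616 m.
v = −0.0198·173.8·0.93169·[1 + 0.0198·0.36325/0.080616] = -3.4929 m/s.
|v| = 3.4929 m/s.

3.49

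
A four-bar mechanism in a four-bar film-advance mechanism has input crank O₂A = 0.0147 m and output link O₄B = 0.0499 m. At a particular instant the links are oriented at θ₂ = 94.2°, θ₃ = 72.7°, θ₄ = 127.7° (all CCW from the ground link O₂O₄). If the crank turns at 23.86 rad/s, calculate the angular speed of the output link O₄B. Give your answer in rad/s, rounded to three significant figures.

3.14

ω₂ = 23.86 rad/s
Differentiating the loop-closure r₂e^{iθ₂}+r₃e^{iθ₃}=r₁+r₄e^{iθ₄} gives r₂ω₂e^{iθ₂}+r₃ω₃e^{iθ₃}=r₄ω₄e^{iθ₄}.
Eliminating the other unknown: ω₄ = r₂ω₂ sin(θ₂−θ₃) / [r₄ sin(θ₄−θ₃)].
Numerator sine = +0.36650; denominator sine = +0.81915.
Result = 0.0147·23.86·(+0.36650) / (0.0499·(+0.81915)) = +3.1448 rad/s; magnitude 3.1448 rad/s.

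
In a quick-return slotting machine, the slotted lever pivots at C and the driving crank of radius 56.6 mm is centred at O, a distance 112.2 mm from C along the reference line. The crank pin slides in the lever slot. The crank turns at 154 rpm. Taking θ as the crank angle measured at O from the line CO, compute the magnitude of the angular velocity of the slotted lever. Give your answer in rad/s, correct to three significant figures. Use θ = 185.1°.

ω = 16.13 rad/s (from 154 rpm).
Crank pin A relative to C: A = (d + r cosθ, r sinθ); lever angle φ = atan2(r sinθ, d + r cosθ).
Differentiating tanφ: φ̇ = rω(d cosθ + r)/(d² + r² + 2dr cosθ).
d² + r² + 2dr cosθ = |CA|² = 0.00314164 m²;  d cosθ + r = -0.055156 m.
|ω_lever| = |0.0566·16.13·-0.055156| / 0.00314164 = 16.025 rad/s.

16.0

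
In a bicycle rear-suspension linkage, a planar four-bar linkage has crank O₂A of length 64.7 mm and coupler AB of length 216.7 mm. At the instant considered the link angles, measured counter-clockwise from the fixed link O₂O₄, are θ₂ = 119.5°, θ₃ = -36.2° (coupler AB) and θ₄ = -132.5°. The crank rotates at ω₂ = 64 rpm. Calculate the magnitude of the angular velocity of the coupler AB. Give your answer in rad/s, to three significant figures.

ω₂ = 6.702 rad/s (from 64 rpm).
Differentiating the loop-closure r₂e^{iθ₂}+r₃e^{iθ₃}=r₁+r₄e^{iθ₄} gives r₂ω₂e^{iθ₂}+r₃ω₃e^{iθ₃}=r₄ω₄e^{iθ₄}.
Eliminating the other unknown: ω₃ = r₂ω₂ sin(θ₄−θ₂) / [r₃ sin(θ₃−θ₄)].
Numerator sine = +0.95106; denominator sine = +0.99396.
Result = 0.0647·6.702·(+0.95106) / (0.2167·(+0.99396)) = +1.9147 rad/s; magnitude 1.9147 rad/s.

1.91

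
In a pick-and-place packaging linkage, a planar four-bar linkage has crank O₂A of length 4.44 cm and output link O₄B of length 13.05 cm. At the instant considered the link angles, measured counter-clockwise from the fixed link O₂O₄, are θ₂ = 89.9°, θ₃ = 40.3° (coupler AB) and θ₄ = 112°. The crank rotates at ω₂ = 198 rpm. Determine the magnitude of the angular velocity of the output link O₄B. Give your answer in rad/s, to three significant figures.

5.66

ω₂ = 20.73 rad/s (from 198 rpm).
Differentiating the loop-closure r₂e^{iθ₂}+r₃e^{iθ₃}=r₁+r₄e^{iθ₄} gives r₂ω₂e^{iθ₂}+r₃ω₃e^{iθ₃}=r₄ω₄e^{iθ₄}.
Eliminating the other unknown: ω₄ = r₂ω₂ sin(θ₂−θ₃) / [r₄ sin(θ₄−θ₃)].
Numerator sine = +0.76154; denominator sine = +0.94943.
Result = 0.0444·20.73·(+0.76154) / (0.1305·(+0.94943)) = +5.6584 rad/s; magnitude 5.6584 rad/s.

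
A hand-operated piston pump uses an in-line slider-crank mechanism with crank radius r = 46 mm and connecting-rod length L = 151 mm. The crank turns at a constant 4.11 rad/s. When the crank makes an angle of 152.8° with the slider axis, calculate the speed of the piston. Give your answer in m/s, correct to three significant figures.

0.0628

ω = 4.11 rad/s
For an in-line slider-crank, x = r cosθ + √(L² − r² sin²θ), so v = −rω sinθ·[1 + r cosθ/√(L² − r² sin²θ)].
With r = 0.046 m, L = 0.151 m, θ = 152.8°: √(L² − r² sin²θ) = 0.14953 m.
v = −0.046·4.11·0.45710·[1 + 0.046·-0.88942/0.14953] = -0.062774 m/s.
|v| = 0.062774 m/s.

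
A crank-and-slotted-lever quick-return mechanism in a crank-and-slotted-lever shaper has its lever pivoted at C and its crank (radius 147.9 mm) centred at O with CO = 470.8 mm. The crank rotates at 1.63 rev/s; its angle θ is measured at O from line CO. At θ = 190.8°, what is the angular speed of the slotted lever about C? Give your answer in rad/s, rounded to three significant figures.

ω = 10.24 rad/s (from 1.63 rev/s).
Crank pin A relative to C: A = (d + r cosθ, r sinθ); lever angle φ = atan2(r sinθ, d + r cosθ).
Differentiating tanφ: φ̇ = rω(d cosθ + r)/(d² + r² + 2dr cosθ).
d² + r² + 2dr cosθ = |CA|² = 0.106731 m²;  d cosθ + r = -0.31456 m.
|ω_lever| = |0.1479·10.24·-0.31456| / 0.106731 = 4.4643 rad/s.

4.46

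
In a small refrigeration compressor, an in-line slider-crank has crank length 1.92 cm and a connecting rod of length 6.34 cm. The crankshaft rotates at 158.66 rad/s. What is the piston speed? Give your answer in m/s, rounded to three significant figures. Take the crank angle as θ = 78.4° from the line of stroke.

3.17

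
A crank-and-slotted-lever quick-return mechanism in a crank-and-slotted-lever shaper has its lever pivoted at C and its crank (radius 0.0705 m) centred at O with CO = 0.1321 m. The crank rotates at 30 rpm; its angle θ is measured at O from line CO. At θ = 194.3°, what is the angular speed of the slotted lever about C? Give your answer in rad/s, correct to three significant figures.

ω = 3.142 rad/s (from 30 rpm).
Crank pin A relative to C: A = (d + r cosθ, r sinθ); lever angle φ = atan2(r sinθ, d + r cosθ).
Differentiating tanφ: φ̇ = rω(d cosθ + r)/(d² + r² + 2dr cosθ).
d² + r² + 2dr cosθ = |CA|² = 0.00437168 m²;  d cosθ + r = -0.057507 m.
|ω_lever| = |0.0705·3.142·-0.057507| / 0.00437168 = 2.9135 rad/s.

2.91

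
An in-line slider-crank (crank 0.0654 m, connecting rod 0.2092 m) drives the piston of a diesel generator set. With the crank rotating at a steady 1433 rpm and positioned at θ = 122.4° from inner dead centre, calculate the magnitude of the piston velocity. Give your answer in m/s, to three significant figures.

6.85

ω = 2π·1433/60 = 150.1 rad/s
For an in-line slider-crank, x = r cosθ + √(L² − r² sin²θ), so v = −rω sinθ·[1 + r cosθ/√(L² − r² sin²θ)].
With r = 0.0654 m, L = 0.2092 m, θ = 122.4°: √(L² − r² sin²θ) = 0.20178 m.
v = −0.0654·150.1·0.84433·[1 + 0.0654·-0.53583/0.20178] = -6.8473 m/s.
|v| = 6.8473 m/s.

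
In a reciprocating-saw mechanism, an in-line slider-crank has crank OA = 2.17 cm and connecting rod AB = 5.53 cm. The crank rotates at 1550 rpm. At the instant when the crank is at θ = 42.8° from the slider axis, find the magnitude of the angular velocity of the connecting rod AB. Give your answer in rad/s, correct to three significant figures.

48.5

ω = 162.3 rad/s (converted from 1550 rpm).
The rod makes angle φ with the slider axis where L sinφ = r sinθ; differentiating, L cosφ·φ̇ = r ω cosθ.
L cosφ = √(L² − r² sin²θ) = 0.053298 m.
|ω_rod| = r ω |cosθ| / √(L² − r² sin²θ) = 0.0217·162.3·0.73373/0.053298 = 48.489 rad/s.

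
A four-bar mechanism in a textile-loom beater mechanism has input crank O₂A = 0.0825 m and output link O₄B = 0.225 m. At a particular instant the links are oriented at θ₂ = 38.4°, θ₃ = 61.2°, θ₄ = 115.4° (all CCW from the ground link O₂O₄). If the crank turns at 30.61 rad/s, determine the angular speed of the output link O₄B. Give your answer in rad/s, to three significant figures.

5.36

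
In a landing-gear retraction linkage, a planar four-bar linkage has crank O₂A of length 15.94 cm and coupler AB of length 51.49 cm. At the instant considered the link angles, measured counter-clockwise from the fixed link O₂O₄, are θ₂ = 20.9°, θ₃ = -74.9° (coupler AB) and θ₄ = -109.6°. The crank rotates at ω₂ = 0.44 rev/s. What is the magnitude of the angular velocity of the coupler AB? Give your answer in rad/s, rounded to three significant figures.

ω₂ = 2.765 rad/s (from 0.44 rev/s).
Differentiating the loop-closure r₂e^{iθ₂}+r₃e^{iθ₃}=r₁+r₄e^{iθ₄} gives r₂ω₂e^{iθ₂}+r₃ω₃e^{iθ₃}=r₄ω₄e^{iθ₄}.
Eliminating the other unknown: ω₃ = r₂ω₂ sin(θ₄−θ₂) / [r₃ sin(θ₃−θ₄)].
Numerator sine = -0.76041; denominator sine = +0.56928.
Result = 0.1594·2.765·(-0.76041) / (0.5149·(+0.56928)) = -1.1432 rad/s; magnitude 1.1432 rad/s.

1.14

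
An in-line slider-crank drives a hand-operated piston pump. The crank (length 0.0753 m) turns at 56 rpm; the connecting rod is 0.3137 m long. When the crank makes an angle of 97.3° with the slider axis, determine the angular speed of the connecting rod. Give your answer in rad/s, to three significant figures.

ω = 5.864 rad/s (converted from 56 rpm).
The rod makes angle φ with the slider axis where L sinφ = r sinθ; differentiating, L cosφ·φ̇ = r ω cosθ.
L cosφ = √(L² − r² sin²θ) = 0.30468 m.
|ω_rod| = r ω |cosθ| / √(L² − r² sin²θ) = 0.0753·5.864·0.12706/0.30468 = 0.18416 rad/s.

0.184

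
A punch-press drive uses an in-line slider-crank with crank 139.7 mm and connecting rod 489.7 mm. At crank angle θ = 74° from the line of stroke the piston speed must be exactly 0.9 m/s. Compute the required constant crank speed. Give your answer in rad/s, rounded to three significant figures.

6.20

For an in-line slider-crank, |v_piston| = rω|sinθ|·[1 + r cosθ/√(L² − r² sin²θ)].
With r = 0.1397 m, L = 0.4897 m, θ = 74°: the bracketed kinematic factor |dx/dθ| = 0.14527 m.
ω = v/|dx/dθ| = 0.9/0.14527 = 6.1954 rad/s.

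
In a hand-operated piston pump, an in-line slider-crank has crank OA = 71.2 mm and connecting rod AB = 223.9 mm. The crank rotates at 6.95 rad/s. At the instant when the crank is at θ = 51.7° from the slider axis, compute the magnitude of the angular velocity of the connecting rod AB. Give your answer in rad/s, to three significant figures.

ω = 6.95 rad/s
The rod makes angle φ with the slider axis where L sinφ = r sinθ; differentiating, L cosφ·φ̇ = r ω cosθ.
L cosφ = √(L² − r² sin²θ) = 0.21682 m.
|ω_rod| = r ω |cosθ| / √(L² − r² sin²θ) = 0.0712·6.95·0.61978/0.21682 = 1.4145 rad/s.

1.41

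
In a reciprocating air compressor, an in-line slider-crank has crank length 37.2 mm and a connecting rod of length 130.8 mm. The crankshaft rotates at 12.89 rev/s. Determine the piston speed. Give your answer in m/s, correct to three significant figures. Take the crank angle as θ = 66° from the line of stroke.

3.08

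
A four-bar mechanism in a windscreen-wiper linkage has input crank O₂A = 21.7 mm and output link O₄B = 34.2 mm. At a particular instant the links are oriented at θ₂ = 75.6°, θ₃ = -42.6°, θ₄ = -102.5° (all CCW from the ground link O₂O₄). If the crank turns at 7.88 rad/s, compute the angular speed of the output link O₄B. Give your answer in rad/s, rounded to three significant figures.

5.09

ω₂ = 7.88 rad/s
Differentiating the loop-closure r₂e^{iθ₂}+r₃e^{iθ₃}=r₁+r₄e^{iθ₄} gives r₂ω₂e^{iθ₂}+r₃ω₃e^{iθ₃}=r₄ω₄e^{iθ₄}.
Eliminating the other unknown: ω₄ = r₂ω₂ sin(θ₂−θ₃) / [r₄ sin(θ₄−θ₃)].
Numerator sine = +0.88130; denominator sine = -0.86515.
Result = 0.0217·7.88·(+0.88130) / (0.0342·(-0.86515)) = -5.0932 rad/s; magnitude 5.0932 rad/s.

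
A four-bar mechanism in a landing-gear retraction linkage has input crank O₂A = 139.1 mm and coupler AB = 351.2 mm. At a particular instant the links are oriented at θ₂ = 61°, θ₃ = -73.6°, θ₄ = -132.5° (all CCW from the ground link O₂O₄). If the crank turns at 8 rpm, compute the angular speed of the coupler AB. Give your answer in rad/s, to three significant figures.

ω₂ = 0.8378 rad/s (from 8 rpm).
Differentiating the loop-closure r₂e^{iθ₂}+r₃e^{iθ₃}=r₁+r₄e^{iθ₄} gives r₂ω₂e^{iθ₂}+r₃ω₃e^{iθ₃}=r₄ω₄e^{iθ₄}.
Eliminating the other unknown: ω₃ = r₂ω₂ sin(θ₄−θ₂) / [r₃ sin(θ₃−θ₄)].
Numerator sine = +0.23345; denominator sine = +0.85627.
Result = 0.1391·0.8378·(+0.23345) / (0.3512·(+0.85627)) = +0.090462 rad/s; magnitude 0.090462 rad/s.

0.0905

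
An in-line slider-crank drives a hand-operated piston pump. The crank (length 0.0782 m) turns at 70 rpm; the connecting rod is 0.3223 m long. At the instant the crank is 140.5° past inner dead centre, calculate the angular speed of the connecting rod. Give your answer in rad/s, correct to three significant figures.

1.39

ω = 7.33 rad/s (converted from 70 rpm).
The rod makes angle φ with the slider axis where L sinφ = r sinθ; differentiating, L cosφ·φ̇ = r ω cosθ.
L cosφ = √(L² − r² sin²θ) = 0.31844 m.
|ω_rod| = r ω |cosθ| / √(L² − r² sin²θ) = 0.0782·7.33·0.77162/0.31844 = 1.389 rad/s.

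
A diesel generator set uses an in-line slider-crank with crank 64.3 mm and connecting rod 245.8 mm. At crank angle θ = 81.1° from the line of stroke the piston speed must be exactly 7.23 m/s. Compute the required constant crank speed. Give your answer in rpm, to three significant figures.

1040

For an in-line slider-crank, |v_piston| = rω|sinθ|·[1 + r cosθ/√(L² − r² sin²θ)].
With r = 0.0643 m, L = 0.2458 m, θ = 81.1°: the bracketed kinematic factor |dx/dθ| = 0.066187 m.
ω = v/|dx/dθ| = 7.23/0.066187 = 109.24 rad/s.
N = 60ω/(2π) = 1043.1 rpm.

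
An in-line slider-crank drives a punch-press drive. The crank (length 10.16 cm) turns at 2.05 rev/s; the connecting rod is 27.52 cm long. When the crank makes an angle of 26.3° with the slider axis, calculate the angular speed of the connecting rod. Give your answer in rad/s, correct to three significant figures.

4.32

ω = 12.88 rad/s (converted from 2.05 rev/s).
The rod makes angle φ with the slider axis where L sinφ = r sinθ; differentiating, L cosφ·φ̇ = r ω cosθ.
L cosφ = √(L² − r² sin²θ) = 0.27149 m.
|ω_rod| = r ω |cosθ| / √(L² − r² sin²θ) = 0.1016·12.88·0.89649/0.27149 = 4.3213 rad/s.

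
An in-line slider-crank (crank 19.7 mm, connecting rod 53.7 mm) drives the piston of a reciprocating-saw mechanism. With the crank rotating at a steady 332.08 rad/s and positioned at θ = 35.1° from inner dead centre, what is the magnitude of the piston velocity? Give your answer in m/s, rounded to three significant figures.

4.92

ω = 332.1 rad/s
For an in-line slider-crank, x = r cosθ + √(L² − r² sin²θ), so v = −rω sinθ·[1 + r cosθ/√(L² − r² sin²θ)].
With r = 0.0197 m, L = 0.0537 m, θ = 35.1°: √(L² − r² sin²θ) = 0.052492 m.
v = −0.0197·332.1·0.57501·[1 + 0.0197·0.81815/0.052492] = -4.9167 m/s.
|v| = 4.9167 m/s.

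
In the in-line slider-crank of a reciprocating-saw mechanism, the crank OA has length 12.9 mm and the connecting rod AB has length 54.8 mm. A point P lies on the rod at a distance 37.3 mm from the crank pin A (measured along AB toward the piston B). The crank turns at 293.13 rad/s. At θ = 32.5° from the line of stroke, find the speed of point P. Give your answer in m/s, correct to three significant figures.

ω = 293.1 rad/s.  Crank-pin speed |V_A| = rω = 3.7814 m/s, perpendicular to OA.
Rod angle: sinφ = −(r/L) sinθ ⇒ φ = -7.266°; ω_rod = −rω cosθ/√(L²−r²sin²θ) = -58.668 rad/s.
V_P = V_A + ω_rod × AP, with AP = 0.0373 m along the rod.
Components: V_Px = −rω sinθ − a·ω_rod·sinφ = -2.3085 m/s;  V_Py = rω cosθ + a·ω_rod·cosφ = +1.0184 m/s.
|V_P| = √(V_Px² + V_Py²) = 2.5232 m/s.

2.52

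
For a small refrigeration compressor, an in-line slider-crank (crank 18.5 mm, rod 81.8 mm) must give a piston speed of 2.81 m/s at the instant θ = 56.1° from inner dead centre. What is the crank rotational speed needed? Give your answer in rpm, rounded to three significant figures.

For an in-line slider-crank, |v_piston| = rω|sinθ|·[1 + r cosθ/√(L² − r² sin²θ)].
With r = 0.0185 m, L = 0.0818 m, θ = 56.1°: the bracketed kinematic factor |dx/dθ| = 0.017327 m.
ω = v/|dx/dθ| = 2.81/0.017327 = 162.17 rad/s.
N = 60ω/(2π) = 1548.6 rpm.

1550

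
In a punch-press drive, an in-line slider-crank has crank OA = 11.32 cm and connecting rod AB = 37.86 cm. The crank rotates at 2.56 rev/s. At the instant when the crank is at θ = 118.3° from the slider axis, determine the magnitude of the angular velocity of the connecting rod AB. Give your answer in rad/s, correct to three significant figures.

ω = 16.08 rad/s (converted from 2.56 rev/s).
The rod makes angle φ with the slider axis where L sinφ = r sinθ; differentiating, L cosφ·φ̇ = r ω cosθ.
L cosφ = √(L² − r² sin²θ) = 0.36524 m.
|ω_rod| = r ω |cosθ| / √(L² − r² sin²θ) = 0.1132·16.08·0.47409/0.36524 = 2.3634 rad/s.

2.36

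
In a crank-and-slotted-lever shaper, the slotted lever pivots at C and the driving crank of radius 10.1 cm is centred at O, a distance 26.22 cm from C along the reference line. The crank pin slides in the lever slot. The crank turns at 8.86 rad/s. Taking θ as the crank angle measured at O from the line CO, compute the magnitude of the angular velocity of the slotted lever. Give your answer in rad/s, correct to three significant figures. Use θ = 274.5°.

ω = 8.86 rad/s
Crank pin A relative to C: A = (d + r cosθ, r sinθ); lever angle φ = atan2(r sinθ, d + r cosθ).
Differentiating tanφ: φ̇ = rω(d cosθ + r)/(d² + r² + 2dr cosθ).
d² + r² + 2dr cosθ = |CA|² = 0.0831054 m²;  d cosθ + r = +0.12157 m.
|ω_lever| = |0.101·8.86·+0.12157| / 0.0831054 = 1.3091 rad/s.

1.31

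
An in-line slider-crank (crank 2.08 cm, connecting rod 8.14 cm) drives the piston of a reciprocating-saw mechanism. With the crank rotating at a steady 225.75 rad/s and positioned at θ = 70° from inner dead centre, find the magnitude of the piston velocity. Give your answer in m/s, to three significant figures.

4.81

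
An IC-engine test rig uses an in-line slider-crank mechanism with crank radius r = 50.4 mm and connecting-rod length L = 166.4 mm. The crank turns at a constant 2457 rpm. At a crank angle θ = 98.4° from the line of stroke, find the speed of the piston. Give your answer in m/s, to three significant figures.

ω = 2π·2457/60 = 257.3 rad/s
For an in-line slider-crank, x = r cosθ + √(L² − r² sin²θ), so v = −rω sinθ·[1 + r cosθ/√(L² − r² sin²θ)].
With r = 0.0504 m, L = 0.1664 m, θ = 98.4°: √(L² − r² sin²θ) = 0.15875 m.
v = −0.0504·257.3·0.98927·[1 + 0.0504·-0.14608/0.15875] = -12.234 m/s.
|v| = 12.234 m/s.

12.2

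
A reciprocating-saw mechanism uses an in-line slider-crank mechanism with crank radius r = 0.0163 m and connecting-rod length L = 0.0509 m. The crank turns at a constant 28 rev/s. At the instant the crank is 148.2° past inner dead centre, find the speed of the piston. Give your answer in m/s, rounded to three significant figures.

1.09

ω = 2π·28 = 175.9 rad/s
For an in-line slider-crank, x = r cosθ + √(L² − r² sin²θ), so v = −rω sinθ·[1 + r cosθ/√(L² − r² sin²θ)].
With r = 0.0163 m, L = 0.0509 m, θ = 148.2°: √(L² − r² sin²θ) = 0.05017 m.
v = −0.0163·175.9·0.52696·[1 + 0.0163·-0.84989/0.05017] = -1.0939 m/s.
|v| = 1.0939 m/s.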